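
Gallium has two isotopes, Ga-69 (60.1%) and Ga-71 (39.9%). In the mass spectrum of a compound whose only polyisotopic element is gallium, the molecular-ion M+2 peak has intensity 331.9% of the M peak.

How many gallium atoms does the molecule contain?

5

For n independent Ga atoms, I(M+2)/I(M) = n · (abundance Ga-71) / (abundance Ga-69) = n · 0.399/0.601.
n = 3.319 × 0.601/0.399 = 5.00 ≈ 5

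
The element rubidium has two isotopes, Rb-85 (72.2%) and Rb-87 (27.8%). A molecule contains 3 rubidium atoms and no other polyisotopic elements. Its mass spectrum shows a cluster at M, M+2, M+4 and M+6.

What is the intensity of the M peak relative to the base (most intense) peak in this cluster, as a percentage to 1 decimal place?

Binomial terms of (0.722 + 0.278)^3: M 0.3764, M+2 0.4348, M+4 0.1674, M+6 0.0215 → M+2 is the base peak.
P(M+2) = C(3,1) × 0.722^2 × 0.278^1 = 3 × 0.521284 × 0.2780 = 0.434751 (base)
P(M) = C(3,0) × 0.722^3 × 0.278^0 = 1 × 0.37636705 × 1.0000 = 0.376367
Relative intensity = 0.376367 / 0.434751 × 100 = 86.6

86.6%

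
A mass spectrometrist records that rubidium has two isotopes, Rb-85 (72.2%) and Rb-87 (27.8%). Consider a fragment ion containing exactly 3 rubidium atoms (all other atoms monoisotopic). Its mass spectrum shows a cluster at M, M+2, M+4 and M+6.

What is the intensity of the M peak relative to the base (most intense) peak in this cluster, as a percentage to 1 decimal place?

86.6%

Binomial terms of (0.722 + 0.278)^3: M 0.3764, M+2 0.4348, M+4 0.1674, M+6 0.0215 → M+2 is the base peak.
P(M+2) = C(3,1) × 0.722^2 × 0.278^1 = 3 × 0.521284 × 0.2780 = 0.434751 (base)
P(M) = C(3,0) × 0.722^3 × 0.278^0 = 1 × 0.37636705 × 1.0000 = 0.376367
Relative intensity = 0.376367 / 0.434751 × 100 = 86.6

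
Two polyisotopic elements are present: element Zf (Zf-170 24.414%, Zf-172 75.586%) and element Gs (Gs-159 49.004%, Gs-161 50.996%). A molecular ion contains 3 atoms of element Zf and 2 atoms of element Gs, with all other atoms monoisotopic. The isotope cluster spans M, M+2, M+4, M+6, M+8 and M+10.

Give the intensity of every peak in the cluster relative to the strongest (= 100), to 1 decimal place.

Element Zf pattern (n=3): 0.0145518 : 0.13515761 : 0.41844937 : 0.43184122
Element Gs pattern (n=2): 0.2401392 : 0.4998016 : 0.2600592
Convolve the two distributions (both contribute in 2-u steps):
  M: 0.0145518×0.2401392 = 0.003494
  M+2: 0.0145518×0.4998016 + 0.13515761×0.2401392 = 0.039730
  M+4: 0.0145518×0.2600592 + 0.13515761×0.4998016 + 0.41844937×0.2401392 = 0.171822
  M+6: 0.13515761×0.2600592 + 0.41844937×0.4998016 + 0.43184122×0.2401392 = 0.347993
  M+8: 0.41844937×0.2600592 + 0.43184122×0.4998016 = 0.324657
  M+10: 0.43184122×0.2600592 = 0.112304
Scale to base peak (0.347993) = 100: 1.0 : 11.4 : 49.4 : 100.0 : 93.3 : 32.3

1.0 : 11.4 : 49.4 : 100.0 : 93.3 : 32.3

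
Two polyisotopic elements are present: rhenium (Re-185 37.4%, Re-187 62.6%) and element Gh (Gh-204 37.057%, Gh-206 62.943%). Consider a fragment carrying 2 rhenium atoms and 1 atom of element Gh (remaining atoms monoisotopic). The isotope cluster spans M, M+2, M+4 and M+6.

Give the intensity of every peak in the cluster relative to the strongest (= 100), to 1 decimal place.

Rhenium pattern (n=2): 0.139876 : 0.468248 : 0.391876
Element Gh pattern (n=1): 0.37057 : 0.62943
Convolve the two distributions (both contribute in 2-u steps):
  M: 0.139876×0.37057 = 0.051834
  M+2: 0.139876×0.62943 + 0.468248×0.37057 = 0.261561
  M+4: 0.468248×0.62943 + 0.391876×0.37057 = 0.439947
  M+6: 0.391876×0.62943 = 0.246659
Scale to base peak (0.439947) = 100: 11.8 : 59.5 : 100.0 : 56.1

11.8 : 59.5 : 100.0 : 56.1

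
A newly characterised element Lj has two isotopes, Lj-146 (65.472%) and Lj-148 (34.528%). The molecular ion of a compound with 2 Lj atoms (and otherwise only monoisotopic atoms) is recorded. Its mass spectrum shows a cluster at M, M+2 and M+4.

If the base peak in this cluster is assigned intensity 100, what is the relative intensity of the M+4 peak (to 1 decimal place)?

Binomial terms of (0.65472 + 0.34528)^2: M 0.4287, M+2 0.4521, M+4 0.1192 → M+2 is the base peak.
P(M+2) = C(2,1) × 0.65472^1 × 0.34528^1 = 2 × 0.65472 × 0.34528 = 0.452123 (base)
P(M+4) = C(2,2) × 0.65472^0 × 0.34528^2 = 1 × 1.0000 × 0.11921828 = 0.119218
Relative intensity = 0.119218 / 0.452123 × 100 = 26.4

26.4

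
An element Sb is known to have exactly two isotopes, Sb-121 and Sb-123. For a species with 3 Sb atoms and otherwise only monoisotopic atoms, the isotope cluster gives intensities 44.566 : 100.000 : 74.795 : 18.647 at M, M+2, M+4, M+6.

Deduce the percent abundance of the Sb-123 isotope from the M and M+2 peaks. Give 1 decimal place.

42.8%

Write p for the Sb-121 fraction. I(M+2)/I(M) = [C(3,1)·p^2·(1−p)] / p^3 = 3·(1−p)/p = 100.000/44.566 = 2.2439
(1−p)/p = 2.2439/3 = 0.7480  ⇒  p = 1/(1 + 0.7480) = 0.5721
Sb-121: 57.2%, Sb-123: 42.8%.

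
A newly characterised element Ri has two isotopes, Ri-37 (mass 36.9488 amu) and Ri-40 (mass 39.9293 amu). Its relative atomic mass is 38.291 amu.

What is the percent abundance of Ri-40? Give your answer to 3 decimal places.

With x = fraction of Ri-37 (so Ri-40 is 1 − x):
36.9488·x + 39.9293·(1 − x) = 38.291
(36.9488 − 39.9293)·x = 38.291 − 39.9293
x = -1.6383 / -2.9805 = 0.54967 → 54.967% Ri-37, 45.033% Ri-40.

45.033%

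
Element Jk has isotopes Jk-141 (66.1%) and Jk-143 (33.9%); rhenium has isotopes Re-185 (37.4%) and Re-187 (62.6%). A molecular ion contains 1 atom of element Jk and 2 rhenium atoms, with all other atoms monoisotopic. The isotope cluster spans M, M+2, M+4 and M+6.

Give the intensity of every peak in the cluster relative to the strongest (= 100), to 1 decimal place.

Element Jk pattern (n=1): 0.6610 : 0.3390
Rhenium pattern (n=2): 0.139876 : 0.468248 : 0.391876
Convolve the two distributions (both contribute in 2-u steps):
  M: 0.6610×0.139876 = 0.092458
  M+2: 0.6610×0.468248 + 0.3390×0.139876 = 0.356930
  M+4: 0.6610×0.391876 + 0.3390×0.468248 = 0.417766
  M+6: 0.3390×0.391876 = 0.132846
Scale to base peak (0.417766) = 100: 22.1 : 85.4 : 100.0 : 31.8

22.1 : 85.4 : 100.0 : 31.8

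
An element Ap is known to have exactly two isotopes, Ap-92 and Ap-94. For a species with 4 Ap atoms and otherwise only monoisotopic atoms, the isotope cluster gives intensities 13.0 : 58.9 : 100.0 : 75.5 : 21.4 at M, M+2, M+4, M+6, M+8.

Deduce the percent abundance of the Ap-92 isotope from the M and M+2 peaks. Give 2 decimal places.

46.89%

If p is the fraction of Ap that is Ap-92, then I(M+2)/I(M) = [C(4,1)·p^3·(1−p)] / p^4 = 4·(1−p)/p = 58.9/13.0 = 4.5308
(1−p)/p = 4.5308/4 = 1.1327  ⇒  p = 1/(1 + 1.1327) = 0.4689
Ap-92: 46.89%, Ap-94: 53.11%.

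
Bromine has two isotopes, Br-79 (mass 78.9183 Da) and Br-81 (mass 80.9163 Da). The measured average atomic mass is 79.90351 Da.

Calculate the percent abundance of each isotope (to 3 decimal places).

With x = fraction of Br-79 (so Br-81 is 1 − x):
78.9183·x + 80.9163·(1 − x) = 79.90351
(78.9183 − 80.9163)·x = 79.90351 − 80.9163
x = -1.01279 / -1.9980 = 0.50690 → 50.690% Br-79, 49.310% Br-81.

Br-79: 50.690%, Br-81: 49.310%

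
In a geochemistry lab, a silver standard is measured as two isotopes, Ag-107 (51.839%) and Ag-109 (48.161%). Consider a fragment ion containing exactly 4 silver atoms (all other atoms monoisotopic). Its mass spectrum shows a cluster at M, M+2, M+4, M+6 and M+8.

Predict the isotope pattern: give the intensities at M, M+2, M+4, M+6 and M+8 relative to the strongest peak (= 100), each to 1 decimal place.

19.3 : 71.8 : 100.0 : 61.9 : 14.4

Expanding (0.51839 + 0.48161)^4:
P(M) = 0.51839^4 = 0.072215
P(M+2) = 4 × 0.51839^3 × 0.48161^1 = 0.268365
P(M+4) = 6 × 0.51839^2 × 0.48161^2 = 0.373986
P(M+6) = 4 × 0.51839^1 × 0.48161^3 = 0.231634
P(M+8) = 0.48161^4 = 0.053800
The M+4 peak is largest (0.373986); scaling to 100 gives 19.3 : 71.8 : 100.0 : 61.9 : 14.4.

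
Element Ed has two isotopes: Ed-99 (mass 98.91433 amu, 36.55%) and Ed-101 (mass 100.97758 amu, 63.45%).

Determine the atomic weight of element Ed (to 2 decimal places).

Weight each isotope mass by its fractional abundance: 0.3655 × 98.91433 + 0.6345 × 100.97758
= 36.153188 + 64.070275 = 100.223463 amu

100.22 amu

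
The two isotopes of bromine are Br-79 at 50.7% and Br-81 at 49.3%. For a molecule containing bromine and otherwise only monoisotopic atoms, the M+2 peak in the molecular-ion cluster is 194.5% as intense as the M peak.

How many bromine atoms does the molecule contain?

2

The M+2/M ratio from n Br atoms is n · q/p = n · 0.493/0.507.
n = 1.945 × 0.507/0.493 = 2.00 ≈ 2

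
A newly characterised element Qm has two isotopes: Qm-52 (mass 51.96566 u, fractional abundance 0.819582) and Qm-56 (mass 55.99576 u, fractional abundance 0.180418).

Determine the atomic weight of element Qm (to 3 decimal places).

52.693 u

The abundance-weighted mean is 0.819582 × 51.96566 + 0.180418 × 55.99576
= 42.590120 + 10.102643 = 52.692763 u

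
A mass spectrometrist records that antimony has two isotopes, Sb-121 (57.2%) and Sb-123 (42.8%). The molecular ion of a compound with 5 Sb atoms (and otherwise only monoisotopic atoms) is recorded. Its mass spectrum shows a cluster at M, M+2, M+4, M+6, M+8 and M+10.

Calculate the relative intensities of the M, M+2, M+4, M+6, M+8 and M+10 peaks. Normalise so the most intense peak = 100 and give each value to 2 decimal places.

Expanding (0.572 + 0.428)^5:
P(M) = 0.572^5 = 0.061232
P(M+2) = 5 × 0.572^4 × 0.428^1 = 0.229086
P(M+4) = 10 × 0.572^3 × 0.428^2 = 0.342827
P(M+6) = 10 × 0.572^2 × 0.428^3 = 0.256521
P(M+8) = 5 × 0.572^1 × 0.428^4 = 0.095971
P(M+10) = 0.428^5 = 0.014362
The M+4 peak is largest (0.342827); scaling to 100 gives 17.86 : 66.82 : 100.00 : 74.83 : 27.99 : 4.19.

17.86 : 66.82 : 100.00 : 74.83 : 27.99 : 4.19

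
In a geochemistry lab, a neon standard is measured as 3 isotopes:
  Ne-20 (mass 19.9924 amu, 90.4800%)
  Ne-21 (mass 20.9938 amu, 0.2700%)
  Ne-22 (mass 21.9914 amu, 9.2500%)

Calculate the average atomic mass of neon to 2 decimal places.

Weight each isotope mass by its fractional abundance: 0.904800 × 19.9924 + 0.002700 × 20.9938 + 0.092500 × 21.9914
= 18.08912 + 0.05668 + 2.03420 = 20.18000 amu

20.18 amu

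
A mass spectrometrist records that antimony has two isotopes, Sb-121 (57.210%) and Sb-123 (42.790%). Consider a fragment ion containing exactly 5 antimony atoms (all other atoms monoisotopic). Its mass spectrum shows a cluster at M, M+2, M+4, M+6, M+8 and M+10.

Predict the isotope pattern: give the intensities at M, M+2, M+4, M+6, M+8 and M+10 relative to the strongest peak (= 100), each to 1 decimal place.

17.9 : 66.8 : 100.0 : 74.8 : 28.0 : 4.2

Each Sb atom is independently Sb-121 (p = 0.57210) or Sb-123 (q = 0.42790); the cluster is the binomial expansion (p + q)^5.
P(M) = 0.57210^5 = 0.061286
P(M+2) = 5 × 0.57210^4 × 0.42790^1 = 0.229192
P(M+4) = 10 × 0.57210^3 × 0.42790^2 = 0.342847
P(M+6) = 10 × 0.57210^2 × 0.42790^3 = 0.256431
P(M+8) = 5 × 0.57210^1 × 0.42790^4 = 0.095898
P(M+10) = 0.42790^5 = 0.014345
The M+4 peak is largest (0.342847); scaling to 100 gives 17.9 : 66.8 : 100.0 : 74.8 : 28.0 : 4.2.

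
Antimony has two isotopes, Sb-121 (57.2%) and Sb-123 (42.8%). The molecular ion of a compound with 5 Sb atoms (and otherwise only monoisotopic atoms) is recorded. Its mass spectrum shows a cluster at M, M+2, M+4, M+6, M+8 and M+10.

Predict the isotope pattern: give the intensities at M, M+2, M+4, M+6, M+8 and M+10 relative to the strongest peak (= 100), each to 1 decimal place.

Expanding (0.572 + 0.428)^5:
P(M) = 0.572^5 = 0.061232
P(M+2) = 5 × 0.572^4 × 0.428^1 = 0.229086
P(M+4) = 10 × 0.572^3 × 0.428^2 = 0.342827
P(M+6) = 10 × 0.572^2 × 0.428^3 = 0.256521
P(M+8) = 5 × 0.572^1 × 0.428^4 = 0.095971
P(M+10) = 0.428^5 = 0.014362
The M+4 peak is largest (0.342827); scaling to 100 gives 17.9 : 66.8 : 100.0 : 74.8 : 28.0 : 4.2.

17.9 : 66.8 : 100.0 : 74.8 : 28.0 : 4.2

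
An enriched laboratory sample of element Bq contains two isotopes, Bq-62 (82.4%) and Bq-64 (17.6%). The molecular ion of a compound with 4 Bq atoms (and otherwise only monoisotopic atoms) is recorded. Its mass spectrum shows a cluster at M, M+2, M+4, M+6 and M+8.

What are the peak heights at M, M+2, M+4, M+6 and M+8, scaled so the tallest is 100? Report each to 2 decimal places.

100.00 : 85.44 : 27.37 : 3.90 : 0.21

The 4 Bq atoms are independent, so intensities follow the terms of (0.824 + 0.176)^4.
P(M) = 0.824^4 = 0.461008
P(M+2) = 4 × 0.824^3 × 0.176^1 = 0.393871
P(M+4) = 6 × 0.824^2 × 0.176^2 = 0.126192
P(M+6) = 4 × 0.824^1 × 0.176^3 = 0.017969
P(M+8) = 0.176^4 = 0.000960
The M peak is largest (0.461008); scaling to 100 gives 100.00 : 85.44 : 27.37 : 3.90 : 0.21.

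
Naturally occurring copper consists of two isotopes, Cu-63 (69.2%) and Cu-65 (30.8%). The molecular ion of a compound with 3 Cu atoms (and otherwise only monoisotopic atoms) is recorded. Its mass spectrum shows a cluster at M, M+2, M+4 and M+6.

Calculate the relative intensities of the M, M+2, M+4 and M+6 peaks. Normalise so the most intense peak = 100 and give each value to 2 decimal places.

74.89 : 100.00 : 44.51 : 6.60

Expanding (0.692 + 0.308)^3:
P(M) = 0.692^3 = 0.331374
P(M+2) = 3 × 0.692^2 × 0.308^1 = 0.442470
P(M+4) = 3 × 0.692^1 × 0.308^2 = 0.196938
P(M+6) = 0.308^3 = 0.029218
The M+2 peak is largest (0.442470); scaling to 100 gives 74.89 : 100.00 : 44.51 : 6.60.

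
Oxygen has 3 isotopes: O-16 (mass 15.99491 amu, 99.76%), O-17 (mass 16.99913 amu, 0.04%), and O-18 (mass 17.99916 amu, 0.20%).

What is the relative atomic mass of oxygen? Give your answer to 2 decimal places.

16.00 amu

Ar = Σ fᵢ·mᵢ = 0.9976 × 15.99491 + 0.0004 × 16.99913 + 0.0020 × 17.99916
= 15.956522 + 0.006800 + 0.035998 = 15.999320 amu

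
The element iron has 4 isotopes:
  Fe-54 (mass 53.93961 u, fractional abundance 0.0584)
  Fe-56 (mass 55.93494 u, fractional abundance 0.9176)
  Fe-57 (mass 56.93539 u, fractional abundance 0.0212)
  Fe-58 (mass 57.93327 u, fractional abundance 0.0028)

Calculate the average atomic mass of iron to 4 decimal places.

Weight each isotope mass by its fractional abundance: 0.0584 × 53.93961 + 0.9176 × 55.93494 + 0.0212 × 56.93539 + 0.0028 × 57.93327
= 3.150073 + 51.325901 + 1.207030 + 0.162213 = 55.845217 u

55.8452 u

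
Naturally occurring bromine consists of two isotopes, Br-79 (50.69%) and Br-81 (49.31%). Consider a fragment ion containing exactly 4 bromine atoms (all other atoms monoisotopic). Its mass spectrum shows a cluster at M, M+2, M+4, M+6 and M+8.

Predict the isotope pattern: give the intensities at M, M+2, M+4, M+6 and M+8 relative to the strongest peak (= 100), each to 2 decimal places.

17.61 : 68.53 : 100.00 : 64.85 : 15.77

The 4 Br atoms are independent, so intensities follow the terms of (0.5069 + 0.4931)^4.
P(M) = 0.5069^4 = 0.066022
P(M+2) = 4 × 0.5069^3 × 0.4931^1 = 0.256899
P(M+4) = 6 × 0.5069^2 × 0.4931^2 = 0.374857
P(M+6) = 4 × 0.5069^1 × 0.4931^3 = 0.243101
P(M+8) = 0.4931^4 = 0.059121
The M+4 peak is largest (0.374857); scaling to 100 gives 17.61 : 68.53 : 100.00 : 64.85 : 15.77.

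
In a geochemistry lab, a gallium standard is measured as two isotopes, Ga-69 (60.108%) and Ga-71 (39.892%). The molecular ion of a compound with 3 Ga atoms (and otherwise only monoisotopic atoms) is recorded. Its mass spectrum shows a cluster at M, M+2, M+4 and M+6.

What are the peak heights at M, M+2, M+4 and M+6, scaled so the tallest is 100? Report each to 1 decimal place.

The 3 Ga atoms are independent, so intensities follow the terms of (0.60108 + 0.39892)^3.
P(M) = 0.60108^3 = 0.217169
P(M+2) = 3 × 0.60108^2 × 0.39892^1 = 0.432386
P(M+4) = 3 × 0.60108^1 × 0.39892^2 = 0.286963
P(M+6) = 0.39892^3 = 0.063483
The M+2 peak is largest (0.432386); scaling to 100 gives 50.2 : 100.0 : 66.4 : 14.7.

50.2 : 100.0 : 66.4 : 14.7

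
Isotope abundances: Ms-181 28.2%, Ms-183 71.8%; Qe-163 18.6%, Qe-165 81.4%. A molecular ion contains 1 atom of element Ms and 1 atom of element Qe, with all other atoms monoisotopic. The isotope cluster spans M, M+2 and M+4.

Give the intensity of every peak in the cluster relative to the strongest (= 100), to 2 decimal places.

8.97 : 62.13 : 100.00

Element Ms pattern (n=1): 0.2820 : 0.7180
Element Qe pattern (n=1): 0.1860 : 0.8140
Convolve the two distributions (both contribute in 2-u steps):
  M: 0.2820×0.1860 = 0.052452
  M+2: 0.2820×0.8140 + 0.7180×0.1860 = 0.363096
  M+4: 0.7180×0.8140 = 0.584452
Scale to base peak (0.584452) = 100: 8.97 : 62.13 : 100.00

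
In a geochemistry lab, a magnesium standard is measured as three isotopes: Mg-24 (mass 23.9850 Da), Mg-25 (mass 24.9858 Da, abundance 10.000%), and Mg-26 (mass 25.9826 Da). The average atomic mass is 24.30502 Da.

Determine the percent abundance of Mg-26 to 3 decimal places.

11.010%

The remaining 90.000% is split between Mg-24 (fraction x) and Mg-26 (fraction 0.90000 − x).
Substituting: 23.9850x + 25.9826(0.90000 − x) = 21.80644
(23.9850 − 25.9826)x = -1.5779  ⇒  x = 0.78990, y = 0.11010
Mg-24: 78.990%, Mg-26: 11.010%.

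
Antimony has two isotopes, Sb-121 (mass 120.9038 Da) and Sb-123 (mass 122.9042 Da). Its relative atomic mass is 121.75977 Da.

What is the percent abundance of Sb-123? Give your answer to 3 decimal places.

Let x be the fractional abundance of Sb-121; then Sb-123 has abundance 1 − x.
120.9038·x + 122.9042·(1 − x) = 121.75977
(120.9038 − 122.9042)·x = 121.75977 − 122.9042
x = -1.14443 / -2.0004 = 0.57210 → 57.210% Sb-121, 42.790% Sb-123.

42.790%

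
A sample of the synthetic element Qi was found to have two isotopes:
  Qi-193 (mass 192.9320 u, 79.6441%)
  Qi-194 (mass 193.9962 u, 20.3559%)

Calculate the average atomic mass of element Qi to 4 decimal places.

The abundance-weighted mean is 0.796441 × 192.9320 + 0.203559 × 193.9962
= 153.65896 + 39.48967 = 193.14863 u

193.1486 u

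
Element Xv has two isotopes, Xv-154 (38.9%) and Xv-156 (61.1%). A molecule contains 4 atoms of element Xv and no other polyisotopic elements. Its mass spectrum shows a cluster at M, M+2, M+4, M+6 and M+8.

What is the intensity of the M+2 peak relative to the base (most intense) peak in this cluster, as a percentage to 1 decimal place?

Term probabilities: M 0.0229, M+2 0.1439, M+4 0.3389, M+6 0.3549, M+8 0.1394. Base peak = M+6.
P(M+6) = C(4,3) × 0.389^1 × 0.611^3 = 4 × 0.3890 × 0.22809913 = 0.354922 (base)
P(M+2) = C(4,1) × 0.389^3 × 0.611^1 = 4 × 0.05886387 × 0.6110 = 0.143863
Relative intensity = 0.143863 / 0.354922 × 100 = 40.5

40.5%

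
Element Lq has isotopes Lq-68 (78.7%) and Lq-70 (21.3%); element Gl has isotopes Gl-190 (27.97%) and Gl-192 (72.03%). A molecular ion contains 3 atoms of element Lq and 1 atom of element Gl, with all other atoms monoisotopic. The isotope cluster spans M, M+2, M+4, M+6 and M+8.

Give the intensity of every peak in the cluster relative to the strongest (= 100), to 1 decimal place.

29.5 : 100.0 : 68.2 : 17.3 : 1.5

Element Lq pattern (n=3): 0.4874434 : 0.39577679 : 0.10711621 : 0.0096636
Element Gl pattern (n=1): 0.2797 : 0.7203
Convolve the two distributions (both contribute in 2-u steps):
  M: 0.4874434×0.2797 = 0.136338
  M+2: 0.4874434×0.7203 + 0.39577679×0.2797 = 0.461804
  M+4: 0.39577679×0.7203 + 0.10711621×0.2797 = 0.315038
  M+6: 0.10711621×0.7203 + 0.0096636×0.2797 = 0.079859
  M+8: 0.0096636×0.7203 = 0.006961
Scale to base peak (0.461804) = 100: 29.5 : 100.0 : 68.2 : 17.3 : 1.5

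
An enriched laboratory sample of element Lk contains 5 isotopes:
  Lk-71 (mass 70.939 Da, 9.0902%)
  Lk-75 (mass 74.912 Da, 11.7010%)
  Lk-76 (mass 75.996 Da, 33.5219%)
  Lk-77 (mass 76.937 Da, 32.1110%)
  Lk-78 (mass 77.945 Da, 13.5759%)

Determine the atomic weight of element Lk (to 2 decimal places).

75.98 Da

Ar = Σ fᵢ·mᵢ = 0.090902 × 70.939 + 0.117010 × 74.912 + 0.335219 × 75.996 + 0.321110 × 76.937 + 0.135759 × 77.945
= 6.4485 + 8.7655 + 25.4753 + 24.7052 + 10.5817 = 75.9762 Da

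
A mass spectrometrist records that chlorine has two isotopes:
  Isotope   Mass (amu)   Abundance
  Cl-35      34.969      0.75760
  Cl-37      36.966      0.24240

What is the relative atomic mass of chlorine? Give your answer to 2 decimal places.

35.45 amu

Average mass = Σ (abundance × isotope mass) = 0.75760 × 34.969 + 0.24240 × 36.966
= 26.4925 + 8.9606 = 35.4531 amu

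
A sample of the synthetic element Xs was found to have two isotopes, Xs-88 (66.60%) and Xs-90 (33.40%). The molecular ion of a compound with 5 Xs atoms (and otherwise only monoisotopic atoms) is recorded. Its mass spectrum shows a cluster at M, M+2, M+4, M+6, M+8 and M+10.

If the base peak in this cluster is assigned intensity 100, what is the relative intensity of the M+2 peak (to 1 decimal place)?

99.7

Binomial terms of (0.6660 + 0.3340)^5: M 0.1310, M+2 0.3286, M+4 0.3295, M+6 0.1653, M+8 0.0414, M+10 0.0042 → M+4 is the base peak.
P(M+4) = C(5,2) × 0.6660^3 × 0.3340^2 = 10 × 0.2954083 × 0.111556 = 0.329546 (base)
P(M+2) = C(5,1) × 0.6660^4 × 0.3340^1 = 5 × 0.19674193 × 0.3340 = 0.328559
Relative intensity = 0.328559 / 0.329546 × 100 = 99.7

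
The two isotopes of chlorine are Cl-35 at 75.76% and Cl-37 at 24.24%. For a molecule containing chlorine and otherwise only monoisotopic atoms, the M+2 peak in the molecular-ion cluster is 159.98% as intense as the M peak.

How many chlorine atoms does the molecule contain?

With n Cl atoms, P(M+2)/P(M) = C(n,1)·p^(n−1)q / p^n = n·q/p = n · 0.2424/0.7576.
n = 1.5998 × 0.7576/0.2424 = 5.00 ≈ 5

5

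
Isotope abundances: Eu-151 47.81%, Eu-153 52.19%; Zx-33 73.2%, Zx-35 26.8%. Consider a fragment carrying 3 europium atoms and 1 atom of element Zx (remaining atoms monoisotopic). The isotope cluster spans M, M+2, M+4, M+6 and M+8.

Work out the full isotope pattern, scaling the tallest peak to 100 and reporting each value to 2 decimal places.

Europium pattern (n=3): 0.10928391 : 0.3578871 : 0.39067407 : 0.14215492
Element Zx pattern (n=1): 0.7320 : 0.2680
Convolve the two distributions (both contribute in 2-u steps):
  M: 0.10928391×0.7320 = 0.079996
  M+2: 0.10928391×0.2680 + 0.3578871×0.7320 = 0.291261
  M+4: 0.3578871×0.2680 + 0.39067407×0.7320 = 0.381887
  M+6: 0.39067407×0.2680 + 0.14215492×0.7320 = 0.208758
  M+8: 0.14215492×0.2680 = 0.038098
Scale to base peak (0.381887) = 100: 20.95 : 76.27 : 100.00 : 54.66 : 9.98

20.95 : 76.27 : 100.00 : 54.66 : 9.98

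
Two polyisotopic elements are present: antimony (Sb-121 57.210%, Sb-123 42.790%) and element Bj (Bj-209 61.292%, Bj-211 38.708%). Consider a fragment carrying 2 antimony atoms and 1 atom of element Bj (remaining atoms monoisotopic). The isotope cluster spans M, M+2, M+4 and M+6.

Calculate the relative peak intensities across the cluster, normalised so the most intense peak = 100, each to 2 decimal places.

47.01 : 100.00 : 70.70 : 16.61

Antimony pattern (n=2): 0.32729841 : 0.48960318 : 0.18309841
Element Bj pattern (n=1): 0.61292 : 0.38708
Convolve the two distributions (both contribute in 2-u steps):
  M: 0.32729841×0.61292 = 0.200608
  M+2: 0.32729841×0.38708 + 0.48960318×0.61292 = 0.426778
  M+4: 0.48960318×0.38708 + 0.18309841×0.61292 = 0.301740
  M+6: 0.18309841×0.38708 = 0.070874
Scale to base peak (0.426778) = 100: 47.01 : 100.00 : 70.70 : 16.61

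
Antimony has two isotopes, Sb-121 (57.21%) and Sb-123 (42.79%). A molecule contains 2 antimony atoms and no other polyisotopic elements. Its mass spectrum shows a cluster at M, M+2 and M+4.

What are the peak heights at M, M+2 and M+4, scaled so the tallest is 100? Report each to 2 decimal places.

66.85 : 100.00 : 37.40

Expanding (0.5721 + 0.4279)^2:
P(M) = 0.5721^2 = 0.327298
P(M+2) = 2 × 0.5721^1 × 0.4279^1 = 0.489603
P(M+4) = 0.4279^2 = 0.183098
The M+2 peak is largest (0.489603); scaling to 100 gives 66.85 : 100.00 : 37.40.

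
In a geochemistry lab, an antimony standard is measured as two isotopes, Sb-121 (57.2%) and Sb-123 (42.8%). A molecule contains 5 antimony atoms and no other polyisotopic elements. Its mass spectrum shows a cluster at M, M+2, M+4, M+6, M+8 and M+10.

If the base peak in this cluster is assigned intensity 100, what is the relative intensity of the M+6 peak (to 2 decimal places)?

Binomial terms of (0.572 + 0.428)^5: M 0.0612, M+2 0.2291, M+4 0.3428, M+6 0.2565, M+8 0.0960, M+10 0.0144 → M+4 is the base peak.
P(M+4) = C(5,2) × 0.572^3 × 0.428^2 = 10 × 0.18714925 × 0.183184 = 0.342827 (base)
P(M+6) = C(5,3) × 0.572^2 × 0.428^3 = 10 × 0.327184 × 0.07840275 = 0.256521
Relative intensity = 0.256521 / 0.342827 × 100 = 74.83

74.83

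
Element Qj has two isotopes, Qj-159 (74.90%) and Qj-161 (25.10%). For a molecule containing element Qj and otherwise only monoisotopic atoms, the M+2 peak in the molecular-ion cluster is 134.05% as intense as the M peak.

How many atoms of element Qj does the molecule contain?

4

For n independent Qj atoms, I(M+2)/I(M) = n · (abundance Qj-161) / (abundance Qj-159) = n · 0.2510/0.7490.
n = 1.3405 × 0.7490/0.2510 = 4.00 ≈ 4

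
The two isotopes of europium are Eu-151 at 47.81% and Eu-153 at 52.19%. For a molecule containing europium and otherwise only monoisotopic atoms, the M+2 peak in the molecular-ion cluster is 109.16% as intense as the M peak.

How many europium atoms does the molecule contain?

1

The M+2/M ratio from n Eu atoms is n · q/p = n · 0.5219/0.4781.
n = 1.0916 × 0.4781/0.5219 = 1.00 ≈ 1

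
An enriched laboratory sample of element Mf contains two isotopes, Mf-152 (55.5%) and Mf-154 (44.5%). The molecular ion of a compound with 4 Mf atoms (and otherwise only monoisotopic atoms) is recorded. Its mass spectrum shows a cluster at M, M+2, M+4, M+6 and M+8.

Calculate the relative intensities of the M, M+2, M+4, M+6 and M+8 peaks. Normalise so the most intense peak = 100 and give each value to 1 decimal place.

25.9 : 83.1 : 100.0 : 53.5 : 10.7

Each Mf atom is independently Mf-152 (p = 0.555) or Mf-154 (q = 0.445); the cluster is the binomial expansion (p + q)^4.
P(M) = 0.555^4 = 0.094879
P(M+2) = 4 × 0.555^3 × 0.445^1 = 0.304298
P(M+4) = 6 × 0.555^2 × 0.445^2 = 0.365980
P(M+6) = 4 × 0.555^1 × 0.445^3 = 0.195629
P(M+8) = 0.445^4 = 0.039214
The M+4 peak is largest (0.365980); scaling to 100 gives 25.9 : 83.1 : 100.0 : 53.5 : 10.7.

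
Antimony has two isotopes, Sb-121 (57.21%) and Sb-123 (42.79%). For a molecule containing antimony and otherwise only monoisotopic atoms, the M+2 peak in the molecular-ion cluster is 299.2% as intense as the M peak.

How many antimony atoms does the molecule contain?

The M+2/M ratio from n Sb atoms is n · q/p = n · 0.4279/0.5721.
n = 2.992 × 0.5721/0.4279 = 4.00 ≈ 4

4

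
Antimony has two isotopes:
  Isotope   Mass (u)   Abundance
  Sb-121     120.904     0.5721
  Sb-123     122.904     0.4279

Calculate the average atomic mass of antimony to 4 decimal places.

121.7598 u

The abundance-weighted mean is 0.5721 × 120.904 + 0.4279 × 122.904
= 69.16918 + 52.59062 = 121.75980 u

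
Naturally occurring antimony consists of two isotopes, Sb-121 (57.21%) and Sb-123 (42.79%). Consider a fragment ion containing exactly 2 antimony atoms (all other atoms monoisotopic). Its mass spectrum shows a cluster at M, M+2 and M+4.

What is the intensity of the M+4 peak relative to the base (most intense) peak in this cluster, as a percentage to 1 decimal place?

Term probabilities: M 0.3273, M+2 0.4896, M+4 0.1831. Base peak = M+2.
P(M+2) = C(2,1) × 0.5721^1 × 0.4279^1 = 2 × 0.5721 × 0.4279 = 0.489603 (base)
P(M+4) = C(2,2) × 0.5721^0 × 0.4279^2 = 1 × 1.0000 × 0.18309841 = 0.183098
Relative intensity = 0.183098 / 0.489603 × 100 = 37.4

37.4%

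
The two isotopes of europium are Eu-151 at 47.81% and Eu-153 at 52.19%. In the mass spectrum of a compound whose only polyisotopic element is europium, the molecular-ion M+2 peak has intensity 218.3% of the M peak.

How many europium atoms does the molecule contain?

The M+2/M ratio from n Eu atoms is n · q/p = n · 0.5219/0.4781.
n = 2.183 × 0.4781/0.5219 = 2.00 ≈ 2

2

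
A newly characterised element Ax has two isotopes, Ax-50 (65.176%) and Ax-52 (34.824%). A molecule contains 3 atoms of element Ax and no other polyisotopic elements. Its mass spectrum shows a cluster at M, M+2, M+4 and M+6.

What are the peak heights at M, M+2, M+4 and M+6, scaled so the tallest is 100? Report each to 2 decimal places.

62.39 : 100.00 : 53.43 : 9.52

Expanding (0.65176 + 0.34824)^3:
P(M) = 0.65176^3 = 0.276862
P(M+2) = 3 × 0.65176^2 × 0.34824^1 = 0.443788
P(M+4) = 3 × 0.65176^1 × 0.34824^2 = 0.237119
P(M+6) = 0.34824^3 = 0.042231
The M+2 peak is largest (0.443788); scaling to 100 gives 62.39 : 100.00 : 53.43 : 9.52.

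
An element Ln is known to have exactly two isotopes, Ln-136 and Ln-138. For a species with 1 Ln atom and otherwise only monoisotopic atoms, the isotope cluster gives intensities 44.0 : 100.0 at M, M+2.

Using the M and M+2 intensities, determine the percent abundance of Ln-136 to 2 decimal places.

Write p for the Ln-136 fraction. I(M+2)/I(M) = [C(1,1)·p^0·(1−p)] / p^1 = 1·(1−p)/p = 100.0/44.0 = 2.2727
(1−p)/p = 2.2727/1 = 2.2727  ⇒  p = 1/(1 + 2.2727) = 0.3056
Ln-136: 30.56%, Ln-138: 69.44%.

30.56%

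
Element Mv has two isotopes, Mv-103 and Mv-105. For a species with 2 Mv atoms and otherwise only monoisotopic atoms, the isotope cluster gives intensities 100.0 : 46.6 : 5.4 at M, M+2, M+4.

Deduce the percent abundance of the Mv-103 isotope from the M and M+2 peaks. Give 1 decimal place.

81.1%

Write p for the Mv-103 fraction. I(M+2)/I(M) = [C(2,1)·p^1·(1−p)] / p^2 = 2·(1−p)/p = 46.6/100.0 = 0.4660
(1−p)/p = 0.4660/2 = 0.2330  ⇒  p = 1/(1 + 0.2330) = 0.8110
Mv-103: 81.1%, Mv-105: 18.9%.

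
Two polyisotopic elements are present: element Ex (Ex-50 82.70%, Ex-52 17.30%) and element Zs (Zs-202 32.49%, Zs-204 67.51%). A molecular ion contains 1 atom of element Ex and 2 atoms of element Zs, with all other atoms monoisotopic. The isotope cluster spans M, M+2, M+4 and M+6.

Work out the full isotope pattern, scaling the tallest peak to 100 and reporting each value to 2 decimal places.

19.28 : 84.15 : 100.00 : 17.41

Element Ex pattern (n=1): 0.8270 : 0.1730
Element Zs pattern (n=2): 0.10556001 : 0.43867998 : 0.45576001
Convolve the two distributions (both contribute in 2-u steps):
  M: 0.8270×0.10556001 = 0.087298
  M+2: 0.8270×0.43867998 + 0.1730×0.10556001 = 0.381050
  M+4: 0.8270×0.45576001 + 0.1730×0.43867998 = 0.452805
  M+6: 0.1730×0.45576001 = 0.078846
Scale to base peak (0.452805) = 100: 19.28 : 84.15 : 100.00 : 17.41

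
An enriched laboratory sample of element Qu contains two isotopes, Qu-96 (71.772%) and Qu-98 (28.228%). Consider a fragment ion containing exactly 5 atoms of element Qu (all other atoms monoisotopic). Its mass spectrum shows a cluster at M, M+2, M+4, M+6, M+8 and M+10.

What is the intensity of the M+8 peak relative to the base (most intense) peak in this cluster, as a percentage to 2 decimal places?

Binomial terms of (0.71772 + 0.28228)^5: M 0.1904, M+2 0.3745, M+4 0.2946, M+6 0.1159, M+8 0.0228, M+10 0.0018 → M+2 is the base peak.
P(M+2) = C(5,1) × 0.71772^4 × 0.28228^1 = 5 × 0.26535067 × 0.28228 = 0.374516 (base)
P(M+8) = C(5,4) × 0.71772^1 × 0.28228^4 = 5 × 0.71772 × 0.00634922 = 0.022785
Relative intensity = 0.022785 / 0.374516 × 100 = 6.08

6.08%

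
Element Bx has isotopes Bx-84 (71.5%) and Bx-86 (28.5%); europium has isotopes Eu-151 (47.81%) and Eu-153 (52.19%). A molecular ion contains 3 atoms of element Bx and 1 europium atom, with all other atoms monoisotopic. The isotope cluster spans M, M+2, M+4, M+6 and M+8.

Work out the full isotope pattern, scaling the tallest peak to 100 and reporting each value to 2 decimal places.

Element Bx pattern (n=3): 0.36552587 : 0.43709737 : 0.17422763 : 0.02314913
Europium pattern (n=1): 0.4781 : 0.5219
Convolve the two distributions (both contribute in 2-u steps):
  M: 0.36552587×0.4781 = 0.174758
  M+2: 0.36552587×0.5219 + 0.43709737×0.4781 = 0.399744
  M+4: 0.43709737×0.5219 + 0.17422763×0.4781 = 0.311419
  M+6: 0.17422763×0.5219 + 0.02314913×0.4781 = 0.101997
  M+8: 0.02314913×0.5219 = 0.012082
Scale to base peak (0.399744) = 100: 43.72 : 100.00 : 77.90 : 25.52 : 3.02

43.72 : 100.00 : 77.90 : 25.52 : 3.02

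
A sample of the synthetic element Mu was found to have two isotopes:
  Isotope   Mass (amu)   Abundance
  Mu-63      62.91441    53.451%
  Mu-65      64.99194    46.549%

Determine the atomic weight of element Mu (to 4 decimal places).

63.8815 amu

Ar = Σ fᵢ·mᵢ = 0.53451 × 62.91441 + 0.46549 × 64.99194
= 33.628381 + 30.253098 = 63.881479 amu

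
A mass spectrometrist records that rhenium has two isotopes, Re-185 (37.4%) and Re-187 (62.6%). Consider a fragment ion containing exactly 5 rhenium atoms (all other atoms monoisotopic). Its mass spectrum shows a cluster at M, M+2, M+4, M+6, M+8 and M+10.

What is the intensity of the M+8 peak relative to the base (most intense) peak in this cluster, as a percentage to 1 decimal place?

83.7%

(0.374 + 0.626)^5 gives M 0.0073, M+2 0.0612, M+4 0.2050, M+6 0.3431, M+8 0.2872, M+10 0.0961; the largest is M+6.
P(M+6) = C(5,3) × 0.374^2 × 0.626^3 = 10 × 0.139876 × 0.24531438 = 0.343136 (base)
P(M+8) = C(5,4) × 0.374^1 × 0.626^4 = 5 × 0.3740 × 0.1535668 = 0.287170
Relative intensity = 0.287170 / 0.343136 × 100 = 83.7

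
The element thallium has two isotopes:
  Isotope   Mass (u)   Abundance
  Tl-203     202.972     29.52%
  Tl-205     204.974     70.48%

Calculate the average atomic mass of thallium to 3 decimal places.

204.383 u

The abundance-weighted mean is 0.2952 × 202.972 + 0.7048 × 204.974
= 59.9173 + 144.4657 = 204.3830 u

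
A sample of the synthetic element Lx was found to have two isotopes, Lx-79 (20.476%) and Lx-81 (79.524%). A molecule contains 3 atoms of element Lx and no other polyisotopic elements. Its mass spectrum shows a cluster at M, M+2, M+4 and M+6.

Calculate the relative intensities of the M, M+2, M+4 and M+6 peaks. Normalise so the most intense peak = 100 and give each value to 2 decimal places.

1.71 : 19.89 : 77.24 : 100.00

The 3 Lx atoms are independent, so intensities follow the terms of (0.20476 + 0.79524)^3.
P(M) = 0.20476^3 = 0.008585
P(M+2) = 3 × 0.20476^2 × 0.79524^1 = 0.100025
P(M+4) = 3 × 0.20476^1 × 0.79524^2 = 0.388475
P(M+6) = 0.79524^3 = 0.502915
The M+6 peak is largest (0.502915); scaling to 100 gives 1.71 : 19.89 : 77.24 : 100.00.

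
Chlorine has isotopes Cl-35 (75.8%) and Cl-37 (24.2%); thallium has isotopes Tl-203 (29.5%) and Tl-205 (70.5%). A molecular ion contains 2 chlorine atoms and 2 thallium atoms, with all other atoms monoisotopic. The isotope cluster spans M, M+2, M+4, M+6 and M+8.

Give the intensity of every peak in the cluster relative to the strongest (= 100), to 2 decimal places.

11.28 : 61.12 : 100.00 : 46.63 : 6.57

Chlorine pattern (n=2): 0.574564 : 0.366872 : 0.058564
Thallium pattern (n=2): 0.087025 : 0.41595 : 0.497025
Convolve the two distributions (both contribute in 2-u steps):
  M: 0.574564×0.087025 = 0.050001
  M+2: 0.574564×0.41595 + 0.366872×0.087025 = 0.270917
  M+4: 0.574564×0.497025 + 0.366872×0.41595 + 0.058564×0.087025 = 0.443270
  M+6: 0.366872×0.497025 + 0.058564×0.41595 = 0.206704
  M+8: 0.058564×0.497025 = 0.029108
Scale to base peak (0.443270) = 100: 11.28 : 61.12 : 100.00 : 46.63 : 6.57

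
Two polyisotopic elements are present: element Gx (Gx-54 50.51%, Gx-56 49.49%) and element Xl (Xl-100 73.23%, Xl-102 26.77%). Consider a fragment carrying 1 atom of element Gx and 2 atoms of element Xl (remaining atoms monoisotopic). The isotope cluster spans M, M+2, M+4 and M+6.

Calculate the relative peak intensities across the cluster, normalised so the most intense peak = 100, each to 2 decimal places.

Element Gx pattern (n=1): 0.5051 : 0.4949
Element Xl pattern (n=2): 0.53626329 : 0.39207342 : 0.07166329
Convolve the two distributions (both contribute in 2-u steps):
  M: 0.5051×0.53626329 = 0.270867
  M+2: 0.5051×0.39207342 + 0.4949×0.53626329 = 0.463433
  M+4: 0.5051×0.07166329 + 0.4949×0.39207342 = 0.230234
  M+6: 0.4949×0.07166329 = 0.035466
Scale to base peak (0.463433) = 100: 58.45 : 100.00 : 49.68 : 7.65

58.45 : 100.00 : 49.68 : 7.65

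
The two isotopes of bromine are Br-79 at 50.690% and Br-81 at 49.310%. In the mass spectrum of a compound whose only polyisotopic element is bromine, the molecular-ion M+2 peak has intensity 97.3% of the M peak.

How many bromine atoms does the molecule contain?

1

With n Br atoms, P(M+2)/P(M) = C(n,1)·p^(n−1)q / p^n = n·q/p = n · 0.49310/0.50690.
n = 0.973 × 0.50690/0.49310 = 1.00 ≈ 1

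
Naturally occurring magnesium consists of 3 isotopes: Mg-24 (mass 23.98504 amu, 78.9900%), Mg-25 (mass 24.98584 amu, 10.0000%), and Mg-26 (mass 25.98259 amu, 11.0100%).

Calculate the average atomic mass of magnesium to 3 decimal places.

Weight each isotope mass by its fractional abundance: 0.789900 × 23.98504 + 0.100000 × 24.98584 + 0.110100 × 25.98259
= 18.945783 + 2.498584 + 2.860683 = 24.305050 amu

24.305 amu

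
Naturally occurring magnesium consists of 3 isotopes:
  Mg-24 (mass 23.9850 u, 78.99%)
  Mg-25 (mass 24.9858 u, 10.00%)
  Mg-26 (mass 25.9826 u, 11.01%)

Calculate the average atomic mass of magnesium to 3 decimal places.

Weight each isotope mass by its fractional abundance: 0.7899 × 23.9850 + 0.1000 × 24.9858 + 0.1101 × 25.9826
= 18.94575 + 2.49858 + 2.86068 = 24.30501 u

24.305 u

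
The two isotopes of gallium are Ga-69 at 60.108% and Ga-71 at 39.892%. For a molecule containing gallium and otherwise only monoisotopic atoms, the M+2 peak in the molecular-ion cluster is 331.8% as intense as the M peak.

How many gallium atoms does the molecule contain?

For n independent Ga atoms, I(M+2)/I(M) = n · (abundance Ga-71) / (abundance Ga-69) = n · 0.39892/0.60108.
n = 3.318 × 0.60108/0.39892 = 5.00 ≈ 5

5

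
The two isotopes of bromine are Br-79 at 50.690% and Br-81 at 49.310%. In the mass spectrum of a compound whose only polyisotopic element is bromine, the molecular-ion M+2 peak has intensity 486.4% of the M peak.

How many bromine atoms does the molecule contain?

With n Br atoms, P(M+2)/P(M) = C(n,1)·p^(n−1)q / p^n = n·q/p = n · 0.49310/0.50690.
n = 4.864 × 0.50690/0.49310 = 5.00 ≈ 5

5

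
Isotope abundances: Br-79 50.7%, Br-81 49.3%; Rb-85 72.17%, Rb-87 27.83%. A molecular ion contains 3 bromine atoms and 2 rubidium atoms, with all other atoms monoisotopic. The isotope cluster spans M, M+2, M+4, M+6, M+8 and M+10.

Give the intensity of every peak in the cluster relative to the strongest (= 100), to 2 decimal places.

19.10 : 70.45 : 100.00 : 67.64 : 21.60 : 2.61

Bromine pattern (n=3): 0.13032384 : 0.38017547 : 0.36967753 : 0.11982316
Rubidium pattern (n=2): 0.52085089 : 0.40169822 : 0.07745089
Convolve the two distributions (both contribute in 2-u steps):
  M: 0.13032384×0.52085089 = 0.067879
  M+2: 0.13032384×0.40169822 + 0.38017547×0.52085089 = 0.250366
  M+4: 0.13032384×0.07745089 + 0.38017547×0.40169822 + 0.36967753×0.52085089 = 0.355356
  M+6: 0.38017547×0.07745089 + 0.36967753×0.40169822 + 0.11982316×0.52085089 = 0.240354
  M+8: 0.36967753×0.07745089 + 0.11982316×0.40169822 = 0.076765
  M+10: 0.11982316×0.07745089 = 0.009280
Scale to base peak (0.355356) = 100: 19.10 : 70.45 : 100.00 : 67.64 : 21.60 : 2.61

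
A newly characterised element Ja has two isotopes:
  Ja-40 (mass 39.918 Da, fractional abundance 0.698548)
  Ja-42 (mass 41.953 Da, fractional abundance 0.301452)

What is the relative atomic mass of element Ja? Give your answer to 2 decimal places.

Ar = Σ fᵢ·mᵢ = 0.698548 × 39.918 + 0.301452 × 41.953
= 27.8846 + 12.6468 = 40.5314 Da

40.53 Da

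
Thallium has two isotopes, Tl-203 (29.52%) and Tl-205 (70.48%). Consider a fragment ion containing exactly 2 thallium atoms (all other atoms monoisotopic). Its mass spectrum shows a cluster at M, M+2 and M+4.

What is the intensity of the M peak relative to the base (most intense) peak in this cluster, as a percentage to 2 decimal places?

17.54%

(0.2952 + 0.7048)^2 gives M 0.0871, M+2 0.4161, M+4 0.4967; the largest is M+4.
P(M+4) = C(2,2) × 0.2952^0 × 0.7048^2 = 1 × 1.0000 × 0.49674304 = 0.496743 (base)
P(M) = C(2,0) × 0.2952^2 × 0.7048^0 = 1 × 0.08714304 × 1.0000 = 0.087143
Relative intensity = 0.087143 / 0.496743 × 100 = 17.54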